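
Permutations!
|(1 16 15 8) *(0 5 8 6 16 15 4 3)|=|(0 5 8 1 15 6 16 4 3)|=9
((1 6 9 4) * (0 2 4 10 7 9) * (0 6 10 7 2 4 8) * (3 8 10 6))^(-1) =(0 8 3 6 1 4)(2 10)(7 9)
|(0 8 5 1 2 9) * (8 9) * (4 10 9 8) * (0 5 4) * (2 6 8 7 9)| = 10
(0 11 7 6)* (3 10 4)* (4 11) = (0 4 3 10 11 7 6) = [4, 1, 2, 10, 3, 5, 0, 6, 8, 9, 11, 7]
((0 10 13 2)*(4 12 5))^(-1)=((0 10 13 2)(4 12 5))^(-1)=(0 2 13 10)(4 5 12)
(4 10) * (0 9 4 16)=(0 9 4 10 16)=[9, 1, 2, 3, 10, 5, 6, 7, 8, 4, 16, 11, 12, 13, 14, 15, 0]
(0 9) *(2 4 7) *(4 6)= (0 9)(2 6 4 7)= [9, 1, 6, 3, 7, 5, 4, 2, 8, 0]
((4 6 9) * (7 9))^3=((4 6 7 9))^3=(4 9 7 6)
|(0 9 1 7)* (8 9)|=5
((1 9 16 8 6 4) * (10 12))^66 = ((1 9 16 8 6 4)(10 12))^66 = (16)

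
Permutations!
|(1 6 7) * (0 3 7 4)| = |(0 3 7 1 6 4)| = 6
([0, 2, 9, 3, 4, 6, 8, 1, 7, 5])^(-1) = (1 7 8 6 5 9 2)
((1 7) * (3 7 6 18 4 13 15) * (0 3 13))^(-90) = ((0 3 7 1 6 18 4)(13 15))^(-90) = (0 3 7 1 6 18 4)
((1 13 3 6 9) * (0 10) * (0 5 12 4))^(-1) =(0 4 12 5 10)(1 9 6 3 13)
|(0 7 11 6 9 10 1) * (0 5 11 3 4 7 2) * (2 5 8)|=|(0 5 11 6 9 10 1 8 2)(3 4 7)|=9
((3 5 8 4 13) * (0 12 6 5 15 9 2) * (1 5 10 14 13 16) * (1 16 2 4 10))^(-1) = ((16)(0 12 6 1 5 8 10 14 13 3 15 9 4 2))^(-1) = (16)(0 2 4 9 15 3 13 14 10 8 5 1 6 12)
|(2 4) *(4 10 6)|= 4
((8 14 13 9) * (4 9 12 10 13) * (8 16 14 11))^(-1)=((4 9 16 14)(8 11)(10 13 12))^(-1)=(4 14 16 9)(8 11)(10 12 13)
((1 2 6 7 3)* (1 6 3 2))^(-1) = ((2 3 6 7))^(-1) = (2 7 6 3)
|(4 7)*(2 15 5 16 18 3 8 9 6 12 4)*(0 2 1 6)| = |(0 2 15 5 16 18 3 8 9)(1 6 12 4 7)| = 45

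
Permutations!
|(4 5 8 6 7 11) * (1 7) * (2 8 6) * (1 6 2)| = |(1 7 11 4 5 2 8)| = 7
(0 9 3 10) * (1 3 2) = (0 9 2 1 3 10) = [9, 3, 1, 10, 4, 5, 6, 7, 8, 2, 0]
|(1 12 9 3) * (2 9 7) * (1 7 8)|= 12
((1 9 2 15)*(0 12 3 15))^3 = (0 15 2 3 9 12 1)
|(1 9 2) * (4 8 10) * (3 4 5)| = |(1 9 2)(3 4 8 10 5)| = 15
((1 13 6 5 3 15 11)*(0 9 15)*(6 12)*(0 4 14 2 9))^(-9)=((1 13 12 6 5 3 4 14 2 9 15 11))^(-9)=(1 6 4 9)(2 11 12 3)(5 14 15 13)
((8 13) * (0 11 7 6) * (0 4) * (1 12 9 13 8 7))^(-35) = (0 11 1 12 9 13 7 6 4)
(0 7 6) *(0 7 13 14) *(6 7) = (0 13 14) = [13, 1, 2, 3, 4, 5, 6, 7, 8, 9, 10, 11, 12, 14, 0]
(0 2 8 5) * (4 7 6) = (0 2 8 5)(4 7 6) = [2, 1, 8, 3, 7, 0, 4, 6, 5]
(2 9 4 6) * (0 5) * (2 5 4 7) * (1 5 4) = [1, 5, 9, 3, 6, 0, 4, 2, 8, 7] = (0 1 5)(2 9 7)(4 6)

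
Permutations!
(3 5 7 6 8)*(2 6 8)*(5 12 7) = (2 6)(3 12 7 8) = [0, 1, 6, 12, 4, 5, 2, 8, 3, 9, 10, 11, 7]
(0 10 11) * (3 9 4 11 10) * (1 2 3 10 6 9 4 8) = [10, 2, 3, 4, 11, 5, 9, 7, 1, 8, 6, 0] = (0 10 6 9 8 1 2 3 4 11)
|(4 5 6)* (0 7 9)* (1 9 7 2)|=12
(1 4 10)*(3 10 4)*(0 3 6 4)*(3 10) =(0 10 1 6 4) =[10, 6, 2, 3, 0, 5, 4, 7, 8, 9, 1]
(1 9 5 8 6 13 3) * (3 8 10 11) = [0, 9, 2, 1, 4, 10, 13, 7, 6, 5, 11, 3, 12, 8] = (1 9 5 10 11 3)(6 13 8)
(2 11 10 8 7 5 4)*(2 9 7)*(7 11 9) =(2 9 11 10 8)(4 7 5) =[0, 1, 9, 3, 7, 4, 6, 5, 2, 11, 8, 10]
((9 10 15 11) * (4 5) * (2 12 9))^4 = (2 15 9)(10 12 11)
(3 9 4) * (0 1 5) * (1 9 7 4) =(0 9 1 5)(3 7 4) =[9, 5, 2, 7, 3, 0, 6, 4, 8, 1]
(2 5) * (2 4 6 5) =(4 6 5) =[0, 1, 2, 3, 6, 4, 5]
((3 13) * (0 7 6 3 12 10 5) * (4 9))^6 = ((0 7 6 3 13 12 10 5)(4 9))^6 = (0 10 13 6)(3 7 5 12)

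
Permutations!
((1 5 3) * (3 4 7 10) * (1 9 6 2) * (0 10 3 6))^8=(0 3 4 1 6)(2 10 9 7 5)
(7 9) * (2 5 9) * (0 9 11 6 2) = (0 9 7)(2 5 11 6) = [9, 1, 5, 3, 4, 11, 2, 0, 8, 7, 10, 6]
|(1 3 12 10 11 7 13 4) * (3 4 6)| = 14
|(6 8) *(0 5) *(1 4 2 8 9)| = |(0 5)(1 4 2 8 6 9)| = 6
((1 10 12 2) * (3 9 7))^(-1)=(1 2 12 10)(3 7 9)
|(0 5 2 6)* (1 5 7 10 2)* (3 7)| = |(0 3 7 10 2 6)(1 5)| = 6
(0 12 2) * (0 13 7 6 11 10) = (0 12 2 13 7 6 11 10) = [12, 1, 13, 3, 4, 5, 11, 6, 8, 9, 0, 10, 2, 7]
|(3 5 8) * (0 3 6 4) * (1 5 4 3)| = |(0 1 5 8 6 3 4)| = 7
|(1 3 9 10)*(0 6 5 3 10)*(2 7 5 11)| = |(0 6 11 2 7 5 3 9)(1 10)| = 8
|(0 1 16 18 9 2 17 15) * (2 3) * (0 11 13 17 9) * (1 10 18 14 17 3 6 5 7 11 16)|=24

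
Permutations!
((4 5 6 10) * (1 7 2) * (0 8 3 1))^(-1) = ((0 8 3 1 7 2)(4 5 6 10))^(-1) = (0 2 7 1 3 8)(4 10 6 5)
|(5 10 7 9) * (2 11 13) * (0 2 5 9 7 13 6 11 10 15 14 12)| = |(0 2 10 13 5 15 14 12)(6 11)| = 8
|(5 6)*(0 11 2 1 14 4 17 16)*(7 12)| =|(0 11 2 1 14 4 17 16)(5 6)(7 12)| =8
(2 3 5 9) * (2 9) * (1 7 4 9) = (1 7 4 9)(2 3 5) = [0, 7, 3, 5, 9, 2, 6, 4, 8, 1]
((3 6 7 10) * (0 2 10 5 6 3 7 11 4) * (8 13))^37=(0 6 10 4 5 2 11 7)(8 13)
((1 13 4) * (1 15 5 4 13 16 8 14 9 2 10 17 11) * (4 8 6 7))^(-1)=((1 16 6 7 4 15 5 8 14 9 2 10 17 11))^(-1)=(1 11 17 10 2 9 14 8 5 15 4 7 6 16)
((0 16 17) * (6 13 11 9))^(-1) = ((0 16 17)(6 13 11 9))^(-1) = (0 17 16)(6 9 11 13)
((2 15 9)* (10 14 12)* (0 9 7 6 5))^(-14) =((0 9 2 15 7 6 5)(10 14 12))^(-14) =(15)(10 14 12)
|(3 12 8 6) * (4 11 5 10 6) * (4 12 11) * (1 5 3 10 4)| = 6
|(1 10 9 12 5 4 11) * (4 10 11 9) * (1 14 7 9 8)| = |(1 11 14 7 9 12 5 10 4 8)| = 10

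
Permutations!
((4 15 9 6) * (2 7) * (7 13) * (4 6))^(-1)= ((2 13 7)(4 15 9))^(-1)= (2 7 13)(4 9 15)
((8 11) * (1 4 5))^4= ((1 4 5)(8 11))^4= (11)(1 4 5)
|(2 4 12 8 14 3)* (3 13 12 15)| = 4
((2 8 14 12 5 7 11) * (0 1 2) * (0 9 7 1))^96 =((1 2 8 14 12 5)(7 11 9))^96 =(14)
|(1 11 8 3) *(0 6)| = 4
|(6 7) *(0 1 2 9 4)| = 10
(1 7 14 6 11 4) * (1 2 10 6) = (1 7 14)(2 10 6 11 4) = [0, 7, 10, 3, 2, 5, 11, 14, 8, 9, 6, 4, 12, 13, 1]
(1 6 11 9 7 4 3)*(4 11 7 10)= [0, 6, 2, 1, 3, 5, 7, 11, 8, 10, 4, 9]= (1 6 7 11 9 10 4 3)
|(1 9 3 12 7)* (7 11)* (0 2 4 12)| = |(0 2 4 12 11 7 1 9 3)| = 9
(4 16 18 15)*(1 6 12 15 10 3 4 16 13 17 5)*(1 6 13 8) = (1 13 17 5 6 12 15 16 18 10 3 4 8) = [0, 13, 2, 4, 8, 6, 12, 7, 1, 9, 3, 11, 15, 17, 14, 16, 18, 5, 10]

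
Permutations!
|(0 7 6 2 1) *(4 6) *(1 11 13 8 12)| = |(0 7 4 6 2 11 13 8 12 1)| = 10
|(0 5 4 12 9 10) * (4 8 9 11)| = |(0 5 8 9 10)(4 12 11)| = 15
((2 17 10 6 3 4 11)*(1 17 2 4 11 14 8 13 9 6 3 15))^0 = (17)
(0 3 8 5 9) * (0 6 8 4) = (0 3 4)(5 9 6 8) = [3, 1, 2, 4, 0, 9, 8, 7, 5, 6]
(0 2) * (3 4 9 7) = (0 2)(3 4 9 7) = [2, 1, 0, 4, 9, 5, 6, 3, 8, 7]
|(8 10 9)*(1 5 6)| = |(1 5 6)(8 10 9)| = 3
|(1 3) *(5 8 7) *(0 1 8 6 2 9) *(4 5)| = 10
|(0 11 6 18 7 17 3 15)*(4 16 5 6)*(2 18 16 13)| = 30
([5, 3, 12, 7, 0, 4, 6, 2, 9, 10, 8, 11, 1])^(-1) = [4, 12, 7, 1, 5, 0, 6, 3, 10, 8, 9, 11, 2]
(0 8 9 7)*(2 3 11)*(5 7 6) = [8, 1, 3, 11, 4, 7, 5, 0, 9, 6, 10, 2] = (0 8 9 6 5 7)(2 3 11)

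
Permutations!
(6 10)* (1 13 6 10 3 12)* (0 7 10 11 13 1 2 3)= (0 7 10 11 13 6)(2 3 12)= [7, 1, 3, 12, 4, 5, 0, 10, 8, 9, 11, 13, 2, 6]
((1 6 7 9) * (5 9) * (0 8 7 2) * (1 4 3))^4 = (0 9 6 7 3)(1 8 4 2 5)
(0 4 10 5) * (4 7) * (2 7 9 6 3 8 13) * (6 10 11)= (0 9 10 5)(2 7 4 11 6 3 8 13)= [9, 1, 7, 8, 11, 0, 3, 4, 13, 10, 5, 6, 12, 2]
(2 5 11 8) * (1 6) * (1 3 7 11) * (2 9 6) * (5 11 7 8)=[0, 2, 11, 8, 4, 1, 3, 7, 9, 6, 10, 5]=(1 2 11 5)(3 8 9 6)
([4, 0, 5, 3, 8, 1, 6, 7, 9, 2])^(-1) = [1, 5, 9, 3, 0, 2, 6, 7, 4, 8]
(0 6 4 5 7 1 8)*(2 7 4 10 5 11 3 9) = (0 6 10 5 4 11 3 9 2 7 1 8) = [6, 8, 7, 9, 11, 4, 10, 1, 0, 2, 5, 3]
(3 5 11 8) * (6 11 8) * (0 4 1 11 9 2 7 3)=(0 4 1 11 6 9 2 7 3 5 8)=[4, 11, 7, 5, 1, 8, 9, 3, 0, 2, 10, 6]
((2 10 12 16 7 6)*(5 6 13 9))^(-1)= ((2 10 12 16 7 13 9 5 6))^(-1)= (2 6 5 9 13 7 16 12 10)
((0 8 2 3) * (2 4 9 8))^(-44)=((0 2 3)(4 9 8))^(-44)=(0 2 3)(4 9 8)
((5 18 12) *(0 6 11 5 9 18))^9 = (18)(0 6 11 5)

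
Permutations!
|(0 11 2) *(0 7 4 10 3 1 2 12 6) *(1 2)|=20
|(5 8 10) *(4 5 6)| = 5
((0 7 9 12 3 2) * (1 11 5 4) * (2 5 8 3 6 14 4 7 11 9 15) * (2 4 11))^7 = ((0 2)(1 9 12 6 14 11 8 3 5 7 15 4))^7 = (0 2)(1 3 12 7 14 4 8 9 5 6 15 11)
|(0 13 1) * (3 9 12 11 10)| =15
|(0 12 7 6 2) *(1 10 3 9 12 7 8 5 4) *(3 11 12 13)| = 84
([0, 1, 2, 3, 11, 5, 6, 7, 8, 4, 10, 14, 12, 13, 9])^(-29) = (4 9 14 11)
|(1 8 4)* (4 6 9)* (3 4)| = |(1 8 6 9 3 4)| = 6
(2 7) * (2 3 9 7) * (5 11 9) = (3 5 11 9 7) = [0, 1, 2, 5, 4, 11, 6, 3, 8, 7, 10, 9]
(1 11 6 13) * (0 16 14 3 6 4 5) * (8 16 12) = (0 12 8 16 14 3 6 13 1 11 4 5) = [12, 11, 2, 6, 5, 0, 13, 7, 16, 9, 10, 4, 8, 1, 3, 15, 14]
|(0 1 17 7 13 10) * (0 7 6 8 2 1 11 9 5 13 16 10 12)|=|(0 11 9 5 13 12)(1 17 6 8 2)(7 16 10)|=30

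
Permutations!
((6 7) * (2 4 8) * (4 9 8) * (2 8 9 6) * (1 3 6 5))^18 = (9)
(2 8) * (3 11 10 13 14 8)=(2 3 11 10 13 14 8)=[0, 1, 3, 11, 4, 5, 6, 7, 2, 9, 13, 10, 12, 14, 8]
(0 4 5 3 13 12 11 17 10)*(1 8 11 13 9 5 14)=(0 4 14 1 8 11 17 10)(3 9 5)(12 13)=[4, 8, 2, 9, 14, 3, 6, 7, 11, 5, 0, 17, 13, 12, 1, 15, 16, 10]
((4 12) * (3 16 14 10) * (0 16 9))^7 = (0 16 14 10 3 9)(4 12)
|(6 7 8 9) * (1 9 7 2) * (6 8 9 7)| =|(1 7 9 8 6 2)| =6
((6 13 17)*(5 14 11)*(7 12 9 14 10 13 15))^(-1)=((5 10 13 17 6 15 7 12 9 14 11))^(-1)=(5 11 14 9 12 7 15 6 17 13 10)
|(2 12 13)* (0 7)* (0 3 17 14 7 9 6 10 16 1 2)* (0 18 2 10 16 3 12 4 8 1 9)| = 12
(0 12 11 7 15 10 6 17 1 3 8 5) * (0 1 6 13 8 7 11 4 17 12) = (1 3 7 15 10 13 8 5)(4 17 6 12) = [0, 3, 2, 7, 17, 1, 12, 15, 5, 9, 13, 11, 4, 8, 14, 10, 16, 6]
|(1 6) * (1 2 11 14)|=|(1 6 2 11 14)|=5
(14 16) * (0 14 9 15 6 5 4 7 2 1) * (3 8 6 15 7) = (0 14 16 9 7 2 1)(3 8 6 5 4) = [14, 0, 1, 8, 3, 4, 5, 2, 6, 7, 10, 11, 12, 13, 16, 15, 9]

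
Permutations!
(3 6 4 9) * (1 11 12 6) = (1 11 12 6 4 9 3) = [0, 11, 2, 1, 9, 5, 4, 7, 8, 3, 10, 12, 6]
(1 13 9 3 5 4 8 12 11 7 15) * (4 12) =(1 13 9 3 5 12 11 7 15)(4 8) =[0, 13, 2, 5, 8, 12, 6, 15, 4, 3, 10, 7, 11, 9, 14, 1]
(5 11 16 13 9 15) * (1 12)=(1 12)(5 11 16 13 9 15)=[0, 12, 2, 3, 4, 11, 6, 7, 8, 15, 10, 16, 1, 9, 14, 5, 13]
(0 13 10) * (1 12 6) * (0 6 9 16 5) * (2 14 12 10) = (0 13 2 14 12 9 16 5)(1 10 6) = [13, 10, 14, 3, 4, 0, 1, 7, 8, 16, 6, 11, 9, 2, 12, 15, 5]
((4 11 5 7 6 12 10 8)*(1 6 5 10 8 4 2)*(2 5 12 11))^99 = (1 10)(2 11)(4 6)(5 8 12 7)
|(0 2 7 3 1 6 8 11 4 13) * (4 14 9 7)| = |(0 2 4 13)(1 6 8 11 14 9 7 3)| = 8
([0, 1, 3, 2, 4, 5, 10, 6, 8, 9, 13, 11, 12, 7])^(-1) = (2 3)(6 7 13 10)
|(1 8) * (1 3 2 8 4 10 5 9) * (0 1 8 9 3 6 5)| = 12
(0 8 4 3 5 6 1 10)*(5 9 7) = (0 8 4 3 9 7 5 6 1 10) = [8, 10, 2, 9, 3, 6, 1, 5, 4, 7, 0]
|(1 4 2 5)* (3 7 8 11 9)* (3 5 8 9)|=|(1 4 2 8 11 3 7 9 5)|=9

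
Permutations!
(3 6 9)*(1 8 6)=(1 8 6 9 3)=[0, 8, 2, 1, 4, 5, 9, 7, 6, 3]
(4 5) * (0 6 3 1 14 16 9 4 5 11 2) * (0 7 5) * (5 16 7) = (0 6 3 1 14 7 16 9 4 11 2 5) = [6, 14, 5, 1, 11, 0, 3, 16, 8, 4, 10, 2, 12, 13, 7, 15, 9]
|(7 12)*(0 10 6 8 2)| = |(0 10 6 8 2)(7 12)| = 10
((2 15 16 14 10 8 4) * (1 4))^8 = ((1 4 2 15 16 14 10 8))^8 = (16)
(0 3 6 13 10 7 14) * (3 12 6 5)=[12, 1, 2, 5, 4, 3, 13, 14, 8, 9, 7, 11, 6, 10, 0]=(0 12 6 13 10 7 14)(3 5)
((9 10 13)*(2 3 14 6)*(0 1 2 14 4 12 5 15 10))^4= (0 4 10 1 12 13 2 5 9 3 15)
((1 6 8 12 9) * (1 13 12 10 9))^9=((1 6 8 10 9 13 12))^9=(1 8 9 12 6 10 13)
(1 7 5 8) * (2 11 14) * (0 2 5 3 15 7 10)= [2, 10, 11, 15, 4, 8, 6, 3, 1, 9, 0, 14, 12, 13, 5, 7]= (0 2 11 14 5 8 1 10)(3 15 7)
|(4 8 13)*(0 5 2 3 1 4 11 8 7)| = |(0 5 2 3 1 4 7)(8 13 11)| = 21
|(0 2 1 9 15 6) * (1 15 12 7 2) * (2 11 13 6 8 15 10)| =8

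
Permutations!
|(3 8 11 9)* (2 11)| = 5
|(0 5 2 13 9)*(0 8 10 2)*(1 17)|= |(0 5)(1 17)(2 13 9 8 10)|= 10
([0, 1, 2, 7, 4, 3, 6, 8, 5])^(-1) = (3 5 8 7)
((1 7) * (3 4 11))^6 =(11)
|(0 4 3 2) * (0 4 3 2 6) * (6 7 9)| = 10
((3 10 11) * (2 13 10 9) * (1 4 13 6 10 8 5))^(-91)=(1 5 8 13 4)(2 9 3 11 10 6)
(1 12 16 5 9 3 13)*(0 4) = (0 4)(1 12 16 5 9 3 13) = [4, 12, 2, 13, 0, 9, 6, 7, 8, 3, 10, 11, 16, 1, 14, 15, 5]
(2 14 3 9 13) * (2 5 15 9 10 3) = (2 14)(3 10)(5 15 9 13) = [0, 1, 14, 10, 4, 15, 6, 7, 8, 13, 3, 11, 12, 5, 2, 9]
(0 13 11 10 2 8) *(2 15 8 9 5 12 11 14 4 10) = [13, 1, 9, 3, 10, 12, 6, 7, 0, 5, 15, 2, 11, 14, 4, 8] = (0 13 14 4 10 15 8)(2 9 5 12 11)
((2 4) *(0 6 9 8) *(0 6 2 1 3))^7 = ((0 2 4 1 3)(6 9 8))^7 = (0 4 3 2 1)(6 9 8)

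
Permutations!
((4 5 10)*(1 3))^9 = ((1 3)(4 5 10))^9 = (10)(1 3)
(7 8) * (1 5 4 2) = (1 5 4 2)(7 8) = [0, 5, 1, 3, 2, 4, 6, 8, 7]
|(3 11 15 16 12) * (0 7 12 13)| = 8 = |(0 7 12 3 11 15 16 13)|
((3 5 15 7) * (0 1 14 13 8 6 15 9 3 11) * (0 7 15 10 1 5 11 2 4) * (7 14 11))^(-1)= (15)(0 4 2 7 3 9 5)(1 10 6 8 13 14 11)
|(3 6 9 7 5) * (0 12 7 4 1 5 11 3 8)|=11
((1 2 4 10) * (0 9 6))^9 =((0 9 6)(1 2 4 10))^9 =(1 2 4 10)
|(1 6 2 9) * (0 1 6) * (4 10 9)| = 10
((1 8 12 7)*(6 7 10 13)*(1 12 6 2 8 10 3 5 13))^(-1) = (1 10)(2 13 5 3 12 7 6 8)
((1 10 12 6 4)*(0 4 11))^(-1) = (0 11 6 12 10 1 4)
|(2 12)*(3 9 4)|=6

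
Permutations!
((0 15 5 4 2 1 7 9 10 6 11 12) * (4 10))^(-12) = (0 5 6 12 15 10 11)(1 4 7 2 9)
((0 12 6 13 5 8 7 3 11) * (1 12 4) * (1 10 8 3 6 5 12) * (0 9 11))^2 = (0 10 7 13 5)(3 4 8 6 12) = ((0 4 10 8 7 6 13 12 5 3)(9 11))^2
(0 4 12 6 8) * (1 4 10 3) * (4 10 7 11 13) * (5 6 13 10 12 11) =(0 7 5 6 8)(1 12 13 4 11 10 3) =[7, 12, 2, 1, 11, 6, 8, 5, 0, 9, 3, 10, 13, 4]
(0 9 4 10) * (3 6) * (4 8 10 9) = (0 4 9 8 10)(3 6) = [4, 1, 2, 6, 9, 5, 3, 7, 10, 8, 0]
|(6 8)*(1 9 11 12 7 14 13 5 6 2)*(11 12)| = 10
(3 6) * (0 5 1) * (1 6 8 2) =(0 5 6 3 8 2 1) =[5, 0, 1, 8, 4, 6, 3, 7, 2]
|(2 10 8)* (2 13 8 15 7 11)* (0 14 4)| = |(0 14 4)(2 10 15 7 11)(8 13)| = 30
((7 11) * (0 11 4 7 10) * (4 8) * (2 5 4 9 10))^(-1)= ((0 11 2 5 4 7 8 9 10))^(-1)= (0 10 9 8 7 4 5 2 11)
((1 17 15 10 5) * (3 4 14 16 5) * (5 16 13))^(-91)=((1 17 15 10 3 4 14 13 5))^(-91)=(1 5 13 14 4 3 10 15 17)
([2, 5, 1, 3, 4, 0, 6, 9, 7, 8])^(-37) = (0 5 1 2)(7 8 9)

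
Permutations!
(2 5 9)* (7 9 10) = (2 5 10 7 9) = [0, 1, 5, 3, 4, 10, 6, 9, 8, 2, 7]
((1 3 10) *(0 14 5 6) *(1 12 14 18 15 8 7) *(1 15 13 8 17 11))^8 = ((0 18 13 8 7 15 17 11 1 3 10 12 14 5 6))^8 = (0 1 18 3 13 10 8 12 7 14 15 5 17 6 11)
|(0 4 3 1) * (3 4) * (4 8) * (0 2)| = |(0 3 1 2)(4 8)| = 4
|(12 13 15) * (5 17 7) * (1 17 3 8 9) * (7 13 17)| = 12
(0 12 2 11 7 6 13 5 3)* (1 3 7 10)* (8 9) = (0 12 2 11 10 1 3)(5 7 6 13)(8 9) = [12, 3, 11, 0, 4, 7, 13, 6, 9, 8, 1, 10, 2, 5]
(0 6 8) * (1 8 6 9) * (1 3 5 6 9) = (0 1 8)(3 5 6 9) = [1, 8, 2, 5, 4, 6, 9, 7, 0, 3]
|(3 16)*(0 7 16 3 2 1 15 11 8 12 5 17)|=11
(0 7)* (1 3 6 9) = [7, 3, 2, 6, 4, 5, 9, 0, 8, 1] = (0 7)(1 3 6 9)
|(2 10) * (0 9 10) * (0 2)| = |(0 9 10)| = 3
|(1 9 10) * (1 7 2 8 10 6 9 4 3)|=12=|(1 4 3)(2 8 10 7)(6 9)|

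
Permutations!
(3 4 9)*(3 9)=(9)(3 4)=[0, 1, 2, 4, 3, 5, 6, 7, 8, 9]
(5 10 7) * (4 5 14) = (4 5 10 7 14) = [0, 1, 2, 3, 5, 10, 6, 14, 8, 9, 7, 11, 12, 13, 4]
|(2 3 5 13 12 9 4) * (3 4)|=|(2 4)(3 5 13 12 9)|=10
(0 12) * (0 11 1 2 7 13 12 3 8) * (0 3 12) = [12, 2, 7, 8, 4, 5, 6, 13, 3, 9, 10, 1, 11, 0] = (0 12 11 1 2 7 13)(3 8)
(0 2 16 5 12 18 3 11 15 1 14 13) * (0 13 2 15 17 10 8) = [15, 14, 16, 11, 4, 12, 6, 7, 0, 9, 8, 17, 18, 13, 2, 1, 5, 10, 3] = (0 15 1 14 2 16 5 12 18 3 11 17 10 8)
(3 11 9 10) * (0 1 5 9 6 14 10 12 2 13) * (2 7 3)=(0 1 5 9 12 7 3 11 6 14 10 2 13)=[1, 5, 13, 11, 4, 9, 14, 3, 8, 12, 2, 6, 7, 0, 10]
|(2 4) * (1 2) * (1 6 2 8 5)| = |(1 8 5)(2 4 6)| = 3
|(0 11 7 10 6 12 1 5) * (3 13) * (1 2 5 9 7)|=10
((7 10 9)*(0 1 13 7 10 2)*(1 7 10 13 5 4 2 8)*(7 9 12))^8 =((0 9 13 10 12 7 8 1 5 4 2))^8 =(0 5 7 13 2 1 12 9 4 8 10)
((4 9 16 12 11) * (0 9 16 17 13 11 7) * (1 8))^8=(0 7 12 16 4 11 13 17 9)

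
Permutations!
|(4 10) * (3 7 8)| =6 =|(3 7 8)(4 10)|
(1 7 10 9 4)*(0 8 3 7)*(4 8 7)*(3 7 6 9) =(0 6 9 8 7 10 3 4 1) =[6, 0, 2, 4, 1, 5, 9, 10, 7, 8, 3]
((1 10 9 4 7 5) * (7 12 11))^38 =(1 7 12 9)(4 10 5 11)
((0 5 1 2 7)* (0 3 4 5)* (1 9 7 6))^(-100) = ((1 2 6)(3 4 5 9 7))^(-100) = (9)(1 6 2)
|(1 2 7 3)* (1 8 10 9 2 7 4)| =8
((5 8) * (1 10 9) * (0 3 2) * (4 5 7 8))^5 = (0 2 3)(1 9 10)(4 5)(7 8)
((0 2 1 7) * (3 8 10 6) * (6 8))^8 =((0 2 1 7)(3 6)(8 10))^8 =(10)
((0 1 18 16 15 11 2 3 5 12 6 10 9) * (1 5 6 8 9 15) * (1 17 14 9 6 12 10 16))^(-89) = (0 6 11 9 8 15 14 12 10 17 3 5 16 2)(1 18)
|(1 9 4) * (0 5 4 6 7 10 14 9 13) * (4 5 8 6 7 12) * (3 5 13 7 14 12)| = 30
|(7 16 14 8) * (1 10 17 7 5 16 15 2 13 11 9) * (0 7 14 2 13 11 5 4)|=15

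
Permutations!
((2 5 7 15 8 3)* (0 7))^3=(0 8 5 15 2 7 3)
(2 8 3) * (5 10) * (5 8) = (2 5 10 8 3) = [0, 1, 5, 2, 4, 10, 6, 7, 3, 9, 8]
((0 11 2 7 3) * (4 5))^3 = ((0 11 2 7 3)(4 5))^3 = (0 7 11 3 2)(4 5)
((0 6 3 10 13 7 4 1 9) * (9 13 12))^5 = ((0 6 3 10 12 9)(1 13 7 4))^5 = (0 9 12 10 3 6)(1 13 7 4)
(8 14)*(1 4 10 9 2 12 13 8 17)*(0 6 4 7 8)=(0 6 4 10 9 2 12 13)(1 7 8 14 17)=[6, 7, 12, 3, 10, 5, 4, 8, 14, 2, 9, 11, 13, 0, 17, 15, 16, 1]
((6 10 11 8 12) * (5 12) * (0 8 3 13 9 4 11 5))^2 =(3 9 11 13 4)(5 6)(10 12)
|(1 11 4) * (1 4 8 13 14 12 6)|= |(1 11 8 13 14 12 6)|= 7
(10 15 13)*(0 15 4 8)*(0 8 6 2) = (0 15 13 10 4 6 2) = [15, 1, 0, 3, 6, 5, 2, 7, 8, 9, 4, 11, 12, 10, 14, 13]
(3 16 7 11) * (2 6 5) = (2 6 5)(3 16 7 11) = [0, 1, 6, 16, 4, 2, 5, 11, 8, 9, 10, 3, 12, 13, 14, 15, 7]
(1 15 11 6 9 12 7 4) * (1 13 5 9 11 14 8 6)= [0, 15, 2, 3, 13, 9, 11, 4, 6, 12, 10, 1, 7, 5, 8, 14]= (1 15 14 8 6 11)(4 13 5 9 12 7)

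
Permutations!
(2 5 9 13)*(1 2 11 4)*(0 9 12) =(0 9 13 11 4 1 2 5 12) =[9, 2, 5, 3, 1, 12, 6, 7, 8, 13, 10, 4, 0, 11]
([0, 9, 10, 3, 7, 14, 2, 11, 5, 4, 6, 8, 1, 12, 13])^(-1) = [0, 12, 6, 3, 9, 8, 10, 4, 11, 1, 2, 7, 13, 14, 5]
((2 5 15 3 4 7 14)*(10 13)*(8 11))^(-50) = (2 14 7 4 3 15 5)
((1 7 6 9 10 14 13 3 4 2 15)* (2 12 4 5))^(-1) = (1 15 2 5 3 13 14 10 9 6 7)(4 12)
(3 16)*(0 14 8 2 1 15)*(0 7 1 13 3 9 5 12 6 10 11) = (0 14 8 2 13 3 16 9 5 12 6 10 11)(1 15 7) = [14, 15, 13, 16, 4, 12, 10, 1, 2, 5, 11, 0, 6, 3, 8, 7, 9]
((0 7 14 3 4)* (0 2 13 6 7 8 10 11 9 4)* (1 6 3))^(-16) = ((0 8 10 11 9 4 2 13 3)(1 6 7 14))^(-16) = (14)(0 10 9 2 3 8 11 4 13)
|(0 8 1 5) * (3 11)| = |(0 8 1 5)(3 11)| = 4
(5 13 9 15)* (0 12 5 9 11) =(0 12 5 13 11)(9 15) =[12, 1, 2, 3, 4, 13, 6, 7, 8, 15, 10, 0, 5, 11, 14, 9]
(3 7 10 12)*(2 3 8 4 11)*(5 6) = [0, 1, 3, 7, 11, 6, 5, 10, 4, 9, 12, 2, 8] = (2 3 7 10 12 8 4 11)(5 6)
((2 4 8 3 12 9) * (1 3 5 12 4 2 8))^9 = ((1 3 4)(5 12 9 8))^9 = (5 12 9 8)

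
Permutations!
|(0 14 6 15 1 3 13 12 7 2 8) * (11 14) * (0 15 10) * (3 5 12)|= 70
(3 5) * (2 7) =[0, 1, 7, 5, 4, 3, 6, 2] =(2 7)(3 5)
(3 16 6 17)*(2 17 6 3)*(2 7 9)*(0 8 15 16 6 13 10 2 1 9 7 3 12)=(0 8 15 16 12)(1 9)(2 17 3 6 13 10)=[8, 9, 17, 6, 4, 5, 13, 7, 15, 1, 2, 11, 0, 10, 14, 16, 12, 3]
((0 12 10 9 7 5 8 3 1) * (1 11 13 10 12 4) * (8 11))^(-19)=(0 1 4)(3 8)(5 7 9 10 13 11)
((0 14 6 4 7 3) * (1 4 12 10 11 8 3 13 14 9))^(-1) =((0 9 1 4 7 13 14 6 12 10 11 8 3))^(-1) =(0 3 8 11 10 12 6 14 13 7 4 1 9)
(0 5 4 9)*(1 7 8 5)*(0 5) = (0 1 7 8)(4 9 5) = [1, 7, 2, 3, 9, 4, 6, 8, 0, 5]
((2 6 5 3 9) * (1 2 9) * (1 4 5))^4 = (9)(1 2 6)(3 4 5)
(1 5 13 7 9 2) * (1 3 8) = (1 5 13 7 9 2 3 8) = [0, 5, 3, 8, 4, 13, 6, 9, 1, 2, 10, 11, 12, 7]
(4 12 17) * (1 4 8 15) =(1 4 12 17 8 15) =[0, 4, 2, 3, 12, 5, 6, 7, 15, 9, 10, 11, 17, 13, 14, 1, 16, 8]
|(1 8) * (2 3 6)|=|(1 8)(2 3 6)|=6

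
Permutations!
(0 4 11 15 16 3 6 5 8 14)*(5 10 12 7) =(0 4 11 15 16 3 6 10 12 7 5 8 14) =[4, 1, 2, 6, 11, 8, 10, 5, 14, 9, 12, 15, 7, 13, 0, 16, 3]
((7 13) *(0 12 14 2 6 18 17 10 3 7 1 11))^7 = ((0 12 14 2 6 18 17 10 3 7 13 1 11))^7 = (0 10 12 3 14 7 2 13 6 1 18 11 17)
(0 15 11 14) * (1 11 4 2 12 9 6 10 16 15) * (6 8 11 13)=[1, 13, 12, 3, 2, 5, 10, 7, 11, 8, 16, 14, 9, 6, 0, 4, 15]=(0 1 13 6 10 16 15 4 2 12 9 8 11 14)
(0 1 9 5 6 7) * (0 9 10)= (0 1 10)(5 6 7 9)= [1, 10, 2, 3, 4, 6, 7, 9, 8, 5, 0]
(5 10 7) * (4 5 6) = (4 5 10 7 6) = [0, 1, 2, 3, 5, 10, 4, 6, 8, 9, 7]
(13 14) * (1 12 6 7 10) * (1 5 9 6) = (1 12)(5 9 6 7 10)(13 14) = [0, 12, 2, 3, 4, 9, 7, 10, 8, 6, 5, 11, 1, 14, 13]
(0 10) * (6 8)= (0 10)(6 8)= [10, 1, 2, 3, 4, 5, 8, 7, 6, 9, 0]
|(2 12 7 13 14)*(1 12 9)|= |(1 12 7 13 14 2 9)|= 7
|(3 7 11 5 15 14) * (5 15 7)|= |(3 5 7 11 15 14)|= 6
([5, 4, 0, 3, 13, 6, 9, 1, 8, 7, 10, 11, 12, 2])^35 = (0 2 13 4 1 7 9 6 5)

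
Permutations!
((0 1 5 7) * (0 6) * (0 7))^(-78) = ((0 1 5)(6 7))^(-78) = (7)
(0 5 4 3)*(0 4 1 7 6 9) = (0 5 1 7 6 9)(3 4) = [5, 7, 2, 4, 3, 1, 9, 6, 8, 0]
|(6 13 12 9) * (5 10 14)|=12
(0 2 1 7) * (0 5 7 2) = (1 2)(5 7) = [0, 2, 1, 3, 4, 7, 6, 5]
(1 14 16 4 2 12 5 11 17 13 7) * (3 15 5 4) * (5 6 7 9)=(1 14 16 3 15 6 7)(2 12 4)(5 11 17 13 9)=[0, 14, 12, 15, 2, 11, 7, 1, 8, 5, 10, 17, 4, 9, 16, 6, 3, 13]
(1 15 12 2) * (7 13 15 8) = (1 8 7 13 15 12 2) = [0, 8, 1, 3, 4, 5, 6, 13, 7, 9, 10, 11, 2, 15, 14, 12]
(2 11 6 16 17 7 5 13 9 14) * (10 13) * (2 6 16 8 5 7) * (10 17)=(2 11 16 10 13 9 14 6 8 5 17)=[0, 1, 11, 3, 4, 17, 8, 7, 5, 14, 13, 16, 12, 9, 6, 15, 10, 2]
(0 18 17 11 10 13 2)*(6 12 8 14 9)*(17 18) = (18)(0 17 11 10 13 2)(6 12 8 14 9) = [17, 1, 0, 3, 4, 5, 12, 7, 14, 6, 13, 10, 8, 2, 9, 15, 16, 11, 18]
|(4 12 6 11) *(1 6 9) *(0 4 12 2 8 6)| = 9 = |(0 4 2 8 6 11 12 9 1)|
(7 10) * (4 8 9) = (4 8 9)(7 10) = [0, 1, 2, 3, 8, 5, 6, 10, 9, 4, 7]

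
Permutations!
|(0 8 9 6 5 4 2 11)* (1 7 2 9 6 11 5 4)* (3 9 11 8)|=|(0 3 9 8 6 4 11)(1 7 2 5)|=28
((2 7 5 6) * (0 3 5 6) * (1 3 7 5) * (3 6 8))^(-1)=(0 5 2 6 1 3 8 7)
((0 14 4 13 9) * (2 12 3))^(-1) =(0 9 13 4 14)(2 3 12) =((0 14 4 13 9)(2 12 3))^(-1)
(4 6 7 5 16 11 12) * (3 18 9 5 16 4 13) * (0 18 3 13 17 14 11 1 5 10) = (0 18 9 10)(1 5 4 6 7 16)(11 12 17 14) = [18, 5, 2, 3, 6, 4, 7, 16, 8, 10, 0, 12, 17, 13, 11, 15, 1, 14, 9]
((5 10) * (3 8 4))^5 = (3 4 8)(5 10)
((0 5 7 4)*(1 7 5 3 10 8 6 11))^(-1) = ((0 3 10 8 6 11 1 7 4))^(-1) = (0 4 7 1 11 6 8 10 3)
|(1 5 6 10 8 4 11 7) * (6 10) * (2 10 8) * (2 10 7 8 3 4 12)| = 9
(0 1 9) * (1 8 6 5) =(0 8 6 5 1 9) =[8, 9, 2, 3, 4, 1, 5, 7, 6, 0]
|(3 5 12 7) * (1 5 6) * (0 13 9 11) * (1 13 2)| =|(0 2 1 5 12 7 3 6 13 9 11)| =11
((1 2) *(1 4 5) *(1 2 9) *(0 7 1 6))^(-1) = ((0 7 1 9 6)(2 4 5))^(-1) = (0 6 9 1 7)(2 5 4)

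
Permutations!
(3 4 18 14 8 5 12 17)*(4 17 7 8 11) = (3 17)(4 18 14 11)(5 12 7 8) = [0, 1, 2, 17, 18, 12, 6, 8, 5, 9, 10, 4, 7, 13, 11, 15, 16, 3, 14]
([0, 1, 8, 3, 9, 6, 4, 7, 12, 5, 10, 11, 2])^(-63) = [0, 1, 2, 3, 9, 6, 4, 7, 8, 5, 10, 11, 12]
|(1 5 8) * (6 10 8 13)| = 6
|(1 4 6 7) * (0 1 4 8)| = 3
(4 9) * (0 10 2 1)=[10, 0, 1, 3, 9, 5, 6, 7, 8, 4, 2]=(0 10 2 1)(4 9)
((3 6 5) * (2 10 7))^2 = (2 7 10)(3 5 6)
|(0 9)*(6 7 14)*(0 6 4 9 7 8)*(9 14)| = |(0 7 9 6 8)(4 14)| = 10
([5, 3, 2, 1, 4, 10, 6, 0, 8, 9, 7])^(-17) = [7, 3, 2, 1, 4, 0, 6, 10, 8, 9, 5]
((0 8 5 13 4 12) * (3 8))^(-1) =((0 3 8 5 13 4 12))^(-1) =(0 12 4 13 5 8 3)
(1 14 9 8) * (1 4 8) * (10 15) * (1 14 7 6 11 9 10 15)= (15)(1 7 6 11 9 14 10)(4 8)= [0, 7, 2, 3, 8, 5, 11, 6, 4, 14, 1, 9, 12, 13, 10, 15]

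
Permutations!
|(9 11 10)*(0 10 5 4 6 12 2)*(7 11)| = 10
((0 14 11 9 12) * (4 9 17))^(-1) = ((0 14 11 17 4 9 12))^(-1) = (0 12 9 4 17 11 14)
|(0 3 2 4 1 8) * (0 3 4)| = |(0 4 1 8 3 2)| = 6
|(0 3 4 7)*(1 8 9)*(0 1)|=7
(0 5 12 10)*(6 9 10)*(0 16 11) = (0 5 12 6 9 10 16 11) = [5, 1, 2, 3, 4, 12, 9, 7, 8, 10, 16, 0, 6, 13, 14, 15, 11]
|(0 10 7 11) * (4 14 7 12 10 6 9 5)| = 8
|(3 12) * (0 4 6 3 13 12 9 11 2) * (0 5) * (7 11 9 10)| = 18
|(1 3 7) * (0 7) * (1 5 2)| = |(0 7 5 2 1 3)| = 6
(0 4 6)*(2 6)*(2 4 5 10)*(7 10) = (0 5 7 10 2 6) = [5, 1, 6, 3, 4, 7, 0, 10, 8, 9, 2]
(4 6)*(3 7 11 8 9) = (3 7 11 8 9)(4 6) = [0, 1, 2, 7, 6, 5, 4, 11, 9, 3, 10, 8]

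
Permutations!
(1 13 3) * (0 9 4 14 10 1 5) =[9, 13, 2, 5, 14, 0, 6, 7, 8, 4, 1, 11, 12, 3, 10] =(0 9 4 14 10 1 13 3 5)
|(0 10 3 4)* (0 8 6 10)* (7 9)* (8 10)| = 6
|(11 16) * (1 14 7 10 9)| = |(1 14 7 10 9)(11 16)| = 10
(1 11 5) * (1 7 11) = (5 7 11) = [0, 1, 2, 3, 4, 7, 6, 11, 8, 9, 10, 5]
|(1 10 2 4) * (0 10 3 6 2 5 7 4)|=9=|(0 10 5 7 4 1 3 6 2)|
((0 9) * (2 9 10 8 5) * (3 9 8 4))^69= (0 9 3 4 10)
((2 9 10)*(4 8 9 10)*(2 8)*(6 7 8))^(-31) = ((2 10 6 7 8 9 4))^(-31) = (2 8 10 9 6 4 7)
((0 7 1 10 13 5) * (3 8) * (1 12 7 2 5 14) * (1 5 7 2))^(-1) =((0 1 10 13 14 5)(2 7 12)(3 8))^(-1) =(0 5 14 13 10 1)(2 12 7)(3 8)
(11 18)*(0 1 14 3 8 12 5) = (0 1 14 3 8 12 5)(11 18) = [1, 14, 2, 8, 4, 0, 6, 7, 12, 9, 10, 18, 5, 13, 3, 15, 16, 17, 11]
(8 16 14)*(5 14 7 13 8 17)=(5 14 17)(7 13 8 16)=[0, 1, 2, 3, 4, 14, 6, 13, 16, 9, 10, 11, 12, 8, 17, 15, 7, 5]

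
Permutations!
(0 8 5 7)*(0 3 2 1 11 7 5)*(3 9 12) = (0 8)(1 11 7 9 12 3 2) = [8, 11, 1, 2, 4, 5, 6, 9, 0, 12, 10, 7, 3]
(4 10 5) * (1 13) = [0, 13, 2, 3, 10, 4, 6, 7, 8, 9, 5, 11, 12, 1] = (1 13)(4 10 5)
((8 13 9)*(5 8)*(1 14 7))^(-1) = ((1 14 7)(5 8 13 9))^(-1) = (1 7 14)(5 9 13 8)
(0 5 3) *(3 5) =(5)(0 3) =[3, 1, 2, 0, 4, 5]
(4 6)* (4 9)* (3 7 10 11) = (3 7 10 11)(4 6 9) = [0, 1, 2, 7, 6, 5, 9, 10, 8, 4, 11, 3]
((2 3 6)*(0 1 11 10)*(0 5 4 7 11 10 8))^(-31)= (0 1 10 5 4 7 11 8)(2 6 3)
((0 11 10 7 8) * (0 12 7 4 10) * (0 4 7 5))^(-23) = (0 11 4 10 7 8 12 5)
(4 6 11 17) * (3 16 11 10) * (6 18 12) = [0, 1, 2, 16, 18, 5, 10, 7, 8, 9, 3, 17, 6, 13, 14, 15, 11, 4, 12] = (3 16 11 17 4 18 12 6 10)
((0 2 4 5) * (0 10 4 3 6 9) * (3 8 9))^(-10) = ((0 2 8 9)(3 6)(4 5 10))^(-10) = (0 8)(2 9)(4 10 5)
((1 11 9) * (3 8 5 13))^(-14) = (1 11 9)(3 5)(8 13)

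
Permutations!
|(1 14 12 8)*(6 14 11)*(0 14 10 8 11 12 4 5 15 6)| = |(0 14 4 5 15 6 10 8 1 12 11)| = 11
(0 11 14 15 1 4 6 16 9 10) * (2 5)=(0 11 14 15 1 4 6 16 9 10)(2 5)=[11, 4, 5, 3, 6, 2, 16, 7, 8, 10, 0, 14, 12, 13, 15, 1, 9]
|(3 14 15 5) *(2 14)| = 5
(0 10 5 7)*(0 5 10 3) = (10)(0 3)(5 7) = [3, 1, 2, 0, 4, 7, 6, 5, 8, 9, 10]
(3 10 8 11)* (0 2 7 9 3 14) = [2, 1, 7, 10, 4, 5, 6, 9, 11, 3, 8, 14, 12, 13, 0] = (0 2 7 9 3 10 8 11 14)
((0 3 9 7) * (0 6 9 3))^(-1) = ((6 9 7))^(-1) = (6 7 9)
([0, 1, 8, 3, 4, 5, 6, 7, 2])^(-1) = (2 8)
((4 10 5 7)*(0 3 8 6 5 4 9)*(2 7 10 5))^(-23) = (0 7 6 3 9 2 8)(4 5 10)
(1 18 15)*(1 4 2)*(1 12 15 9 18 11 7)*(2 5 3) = (1 11 7)(2 12 15 4 5 3)(9 18) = [0, 11, 12, 2, 5, 3, 6, 1, 8, 18, 10, 7, 15, 13, 14, 4, 16, 17, 9]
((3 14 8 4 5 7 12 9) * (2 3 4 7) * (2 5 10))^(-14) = ((2 3 14 8 7 12 9 4 10))^(-14) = (2 7 10 8 4 14 9 3 12)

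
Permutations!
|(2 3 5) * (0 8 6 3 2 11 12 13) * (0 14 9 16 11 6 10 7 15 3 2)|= 18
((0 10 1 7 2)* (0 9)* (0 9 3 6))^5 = (0 3 7 10 6 2 1)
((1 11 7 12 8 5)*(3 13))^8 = ((1 11 7 12 8 5)(3 13))^8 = (13)(1 7 8)(5 11 12)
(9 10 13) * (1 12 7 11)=(1 12 7 11)(9 10 13)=[0, 12, 2, 3, 4, 5, 6, 11, 8, 10, 13, 1, 7, 9]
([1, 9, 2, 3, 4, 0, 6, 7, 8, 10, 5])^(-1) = (0 5 10 9 1)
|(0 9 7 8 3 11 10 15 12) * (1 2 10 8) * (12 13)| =|(0 9 7 1 2 10 15 13 12)(3 11 8)| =9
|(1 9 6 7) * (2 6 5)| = 6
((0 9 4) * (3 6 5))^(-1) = ((0 9 4)(3 6 5))^(-1) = (0 4 9)(3 5 6)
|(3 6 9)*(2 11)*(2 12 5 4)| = |(2 11 12 5 4)(3 6 9)| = 15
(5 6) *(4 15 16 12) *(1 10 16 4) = (1 10 16 12)(4 15)(5 6) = [0, 10, 2, 3, 15, 6, 5, 7, 8, 9, 16, 11, 1, 13, 14, 4, 12]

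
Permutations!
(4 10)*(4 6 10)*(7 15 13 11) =(6 10)(7 15 13 11) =[0, 1, 2, 3, 4, 5, 10, 15, 8, 9, 6, 7, 12, 11, 14, 13]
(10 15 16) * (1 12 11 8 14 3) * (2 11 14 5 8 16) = (1 12 14 3)(2 11 16 10 15)(5 8) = [0, 12, 11, 1, 4, 8, 6, 7, 5, 9, 15, 16, 14, 13, 3, 2, 10]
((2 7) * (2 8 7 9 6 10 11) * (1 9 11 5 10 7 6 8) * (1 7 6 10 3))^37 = (1 9 8 10 5 3)(2 11)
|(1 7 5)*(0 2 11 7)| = 6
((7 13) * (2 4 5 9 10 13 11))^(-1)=((2 4 5 9 10 13 7 11))^(-1)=(2 11 7 13 10 9 5 4)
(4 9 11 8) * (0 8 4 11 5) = (0 8 11 4 9 5) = [8, 1, 2, 3, 9, 0, 6, 7, 11, 5, 10, 4]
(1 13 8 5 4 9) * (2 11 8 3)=[0, 13, 11, 2, 9, 4, 6, 7, 5, 1, 10, 8, 12, 3]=(1 13 3 2 11 8 5 4 9)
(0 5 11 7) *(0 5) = (5 11 7) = [0, 1, 2, 3, 4, 11, 6, 5, 8, 9, 10, 7]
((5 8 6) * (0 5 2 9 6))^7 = (0 5 8)(2 9 6)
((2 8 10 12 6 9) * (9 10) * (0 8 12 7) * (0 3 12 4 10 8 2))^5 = ((0 2 4 10 7 3 12 6 8 9))^5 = (0 3)(2 12)(4 6)(7 9)(8 10)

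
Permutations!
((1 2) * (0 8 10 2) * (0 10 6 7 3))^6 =((0 8 6 7 3)(1 10 2))^6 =(10)(0 8 6 7 3)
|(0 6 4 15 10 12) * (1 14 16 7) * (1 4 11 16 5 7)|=12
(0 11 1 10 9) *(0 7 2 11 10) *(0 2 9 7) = (0 10 7 9)(1 2 11) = [10, 2, 11, 3, 4, 5, 6, 9, 8, 0, 7, 1]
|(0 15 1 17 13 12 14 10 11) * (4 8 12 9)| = |(0 15 1 17 13 9 4 8 12 14 10 11)| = 12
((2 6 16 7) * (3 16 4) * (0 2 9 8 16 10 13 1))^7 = (0 1 13 10 3 4 6 2)(7 16 8 9)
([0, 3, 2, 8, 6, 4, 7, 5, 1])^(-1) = (1 8 3)(4 5 7 6)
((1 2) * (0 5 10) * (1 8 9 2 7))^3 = ((0 5 10)(1 7)(2 8 9))^3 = (10)(1 7)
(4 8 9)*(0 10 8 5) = (0 10 8 9 4 5) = [10, 1, 2, 3, 5, 0, 6, 7, 9, 4, 8]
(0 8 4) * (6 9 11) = (0 8 4)(6 9 11) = [8, 1, 2, 3, 0, 5, 9, 7, 4, 11, 10, 6]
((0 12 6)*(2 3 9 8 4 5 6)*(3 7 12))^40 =((0 3 9 8 4 5 6)(2 7 12))^40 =(0 5 8 3 6 4 9)(2 7 12)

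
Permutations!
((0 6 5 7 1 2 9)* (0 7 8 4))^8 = (9)(0 8 6 4 5)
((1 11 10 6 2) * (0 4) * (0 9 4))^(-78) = (1 10 2 11 6)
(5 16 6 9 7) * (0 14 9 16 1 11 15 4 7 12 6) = (0 14 9 12 6 16)(1 11 15 4 7 5) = [14, 11, 2, 3, 7, 1, 16, 5, 8, 12, 10, 15, 6, 13, 9, 4, 0]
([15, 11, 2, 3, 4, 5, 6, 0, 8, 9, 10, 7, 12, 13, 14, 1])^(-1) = [7, 15, 2, 3, 4, 5, 6, 11, 8, 9, 10, 1, 12, 13, 14, 0]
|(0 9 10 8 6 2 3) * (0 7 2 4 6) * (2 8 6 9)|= |(0 2 3 7 8)(4 9 10 6)|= 20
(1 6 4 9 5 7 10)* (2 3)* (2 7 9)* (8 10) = (1 6 4 2 3 7 8 10)(5 9) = [0, 6, 3, 7, 2, 9, 4, 8, 10, 5, 1]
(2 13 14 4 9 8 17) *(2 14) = (2 13)(4 9 8 17 14) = [0, 1, 13, 3, 9, 5, 6, 7, 17, 8, 10, 11, 12, 2, 4, 15, 16, 14]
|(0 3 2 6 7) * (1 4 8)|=15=|(0 3 2 6 7)(1 4 8)|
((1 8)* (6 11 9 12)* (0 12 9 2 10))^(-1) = (0 10 2 11 6 12)(1 8) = ((0 12 6 11 2 10)(1 8))^(-1)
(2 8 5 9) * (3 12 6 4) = (2 8 5 9)(3 12 6 4) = [0, 1, 8, 12, 3, 9, 4, 7, 5, 2, 10, 11, 6]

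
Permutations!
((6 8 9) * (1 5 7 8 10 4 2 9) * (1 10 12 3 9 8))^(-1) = ((1 5 7)(2 8 10 4)(3 9 6 12))^(-1) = (1 7 5)(2 4 10 8)(3 12 6 9)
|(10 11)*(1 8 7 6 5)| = 10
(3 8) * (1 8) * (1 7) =(1 8 3 7) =[0, 8, 2, 7, 4, 5, 6, 1, 3]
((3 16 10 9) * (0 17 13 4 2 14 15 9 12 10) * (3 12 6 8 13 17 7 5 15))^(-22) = ((17)(0 7 5 15 9 12 10 6 8 13 4 2 14 3 16))^(-22) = (17)(0 8 7 13 5 4 15 2 9 14 12 3 10 16 6)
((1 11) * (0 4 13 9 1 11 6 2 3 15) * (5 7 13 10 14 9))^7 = (0 2 9 4 3 1 10 15 6 14)(5 7 13)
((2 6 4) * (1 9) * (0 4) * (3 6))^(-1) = (0 6 3 2 4)(1 9)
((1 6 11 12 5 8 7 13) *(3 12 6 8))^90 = (1 7)(8 13)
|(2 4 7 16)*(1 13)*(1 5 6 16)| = 8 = |(1 13 5 6 16 2 4 7)|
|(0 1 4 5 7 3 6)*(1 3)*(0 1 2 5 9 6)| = |(0 3)(1 4 9 6)(2 5 7)| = 12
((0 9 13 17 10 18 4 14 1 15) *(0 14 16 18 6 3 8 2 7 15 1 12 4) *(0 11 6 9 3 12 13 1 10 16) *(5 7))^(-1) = (0 4 12 6 11 18 16 17 13 14 15 7 5 2 8 3)(1 9 10)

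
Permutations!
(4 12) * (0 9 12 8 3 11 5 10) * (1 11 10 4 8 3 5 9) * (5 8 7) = (0 1 11 9 12 7 5 4 3 10) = [1, 11, 2, 10, 3, 4, 6, 5, 8, 12, 0, 9, 7]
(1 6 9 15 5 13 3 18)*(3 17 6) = (1 3 18)(5 13 17 6 9 15) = [0, 3, 2, 18, 4, 13, 9, 7, 8, 15, 10, 11, 12, 17, 14, 5, 16, 6, 1]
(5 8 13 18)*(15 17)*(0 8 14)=(0 8 13 18 5 14)(15 17)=[8, 1, 2, 3, 4, 14, 6, 7, 13, 9, 10, 11, 12, 18, 0, 17, 16, 15, 5]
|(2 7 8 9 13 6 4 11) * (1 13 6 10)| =|(1 13 10)(2 7 8 9 6 4 11)| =21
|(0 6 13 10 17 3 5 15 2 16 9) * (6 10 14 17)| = 12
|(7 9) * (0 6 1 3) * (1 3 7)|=3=|(0 6 3)(1 7 9)|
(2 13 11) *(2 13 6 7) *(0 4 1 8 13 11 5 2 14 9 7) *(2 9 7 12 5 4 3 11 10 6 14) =[3, 8, 14, 11, 1, 9, 0, 2, 13, 12, 6, 10, 5, 4, 7] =(0 3 11 10 6)(1 8 13 4)(2 14 7)(5 9 12)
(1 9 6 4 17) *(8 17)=(1 9 6 4 8 17)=[0, 9, 2, 3, 8, 5, 4, 7, 17, 6, 10, 11, 12, 13, 14, 15, 16, 1]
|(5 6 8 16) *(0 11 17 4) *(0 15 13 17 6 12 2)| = 8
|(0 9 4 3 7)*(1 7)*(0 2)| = 7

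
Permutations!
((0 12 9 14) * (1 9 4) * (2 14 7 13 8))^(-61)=(0 14 2 8 13 7 9 1 4 12)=((0 12 4 1 9 7 13 8 2 14))^(-61)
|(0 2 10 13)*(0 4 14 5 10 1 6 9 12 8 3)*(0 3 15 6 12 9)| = |(0 2 1 12 8 15 6)(4 14 5 10 13)| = 35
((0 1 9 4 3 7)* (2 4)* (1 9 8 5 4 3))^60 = ((0 9 2 3 7)(1 8 5 4))^60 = (9)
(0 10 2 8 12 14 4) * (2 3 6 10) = (0 2 8 12 14 4)(3 6 10) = [2, 1, 8, 6, 0, 5, 10, 7, 12, 9, 3, 11, 14, 13, 4]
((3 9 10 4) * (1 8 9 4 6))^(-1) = ((1 8 9 10 6)(3 4))^(-1) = (1 6 10 9 8)(3 4)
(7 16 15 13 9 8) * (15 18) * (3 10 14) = (3 10 14)(7 16 18 15 13 9 8) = [0, 1, 2, 10, 4, 5, 6, 16, 7, 8, 14, 11, 12, 9, 3, 13, 18, 17, 15]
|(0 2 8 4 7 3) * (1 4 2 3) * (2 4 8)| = |(0 3)(1 8 4 7)| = 4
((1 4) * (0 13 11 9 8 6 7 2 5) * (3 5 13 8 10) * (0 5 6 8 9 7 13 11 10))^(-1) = (0 9)(1 4)(2 7 11)(3 10 13 6)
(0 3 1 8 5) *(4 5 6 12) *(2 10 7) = (0 3 1 8 6 12 4 5)(2 10 7) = [3, 8, 10, 1, 5, 0, 12, 2, 6, 9, 7, 11, 4]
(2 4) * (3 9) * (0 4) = (0 4 2)(3 9) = [4, 1, 0, 9, 2, 5, 6, 7, 8, 3]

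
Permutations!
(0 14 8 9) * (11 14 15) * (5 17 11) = (0 15 5 17 11 14 8 9) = [15, 1, 2, 3, 4, 17, 6, 7, 9, 0, 10, 14, 12, 13, 8, 5, 16, 11]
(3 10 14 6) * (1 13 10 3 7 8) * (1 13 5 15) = (1 5 15)(6 7 8 13 10 14) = [0, 5, 2, 3, 4, 15, 7, 8, 13, 9, 14, 11, 12, 10, 6, 1]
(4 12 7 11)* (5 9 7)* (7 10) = (4 12 5 9 10 7 11) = [0, 1, 2, 3, 12, 9, 6, 11, 8, 10, 7, 4, 5]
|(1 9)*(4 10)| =|(1 9)(4 10)| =2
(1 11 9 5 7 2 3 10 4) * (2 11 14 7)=(1 14 7 11 9 5 2 3 10 4)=[0, 14, 3, 10, 1, 2, 6, 11, 8, 5, 4, 9, 12, 13, 7]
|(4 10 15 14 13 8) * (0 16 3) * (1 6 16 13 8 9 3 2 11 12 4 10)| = 28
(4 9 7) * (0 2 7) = (0 2 7 4 9) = [2, 1, 7, 3, 9, 5, 6, 4, 8, 0]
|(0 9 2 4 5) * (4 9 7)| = |(0 7 4 5)(2 9)| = 4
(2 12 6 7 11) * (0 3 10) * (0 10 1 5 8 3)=(1 5 8 3)(2 12 6 7 11)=[0, 5, 12, 1, 4, 8, 7, 11, 3, 9, 10, 2, 6]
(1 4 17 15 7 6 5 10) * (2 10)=(1 4 17 15 7 6 5 2 10)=[0, 4, 10, 3, 17, 2, 5, 6, 8, 9, 1, 11, 12, 13, 14, 7, 16, 15]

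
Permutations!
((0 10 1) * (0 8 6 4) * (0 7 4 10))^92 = (10)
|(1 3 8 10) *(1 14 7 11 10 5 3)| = 12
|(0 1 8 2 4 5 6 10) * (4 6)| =6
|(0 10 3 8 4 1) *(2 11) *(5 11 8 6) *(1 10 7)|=|(0 7 1)(2 8 4 10 3 6 5 11)|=24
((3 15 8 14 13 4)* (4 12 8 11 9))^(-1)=(3 4 9 11 15)(8 12 13 14)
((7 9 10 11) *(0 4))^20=(11)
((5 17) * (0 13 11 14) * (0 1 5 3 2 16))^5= (0 5)(1 16)(2 14)(3 11)(13 17)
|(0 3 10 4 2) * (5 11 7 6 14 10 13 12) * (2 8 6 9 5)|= |(0 3 13 12 2)(4 8 6 14 10)(5 11 7 9)|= 20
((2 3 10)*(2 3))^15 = ((3 10))^15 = (3 10)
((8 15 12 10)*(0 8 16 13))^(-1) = (0 13 16 10 12 15 8)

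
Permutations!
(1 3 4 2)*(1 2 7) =(1 3 4 7) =[0, 3, 2, 4, 7, 5, 6, 1]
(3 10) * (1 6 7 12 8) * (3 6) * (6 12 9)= (1 3 10 12 8)(6 7 9)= [0, 3, 2, 10, 4, 5, 7, 9, 1, 6, 12, 11, 8]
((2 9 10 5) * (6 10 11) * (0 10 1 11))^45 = ((0 10 5 2 9)(1 11 6))^45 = (11)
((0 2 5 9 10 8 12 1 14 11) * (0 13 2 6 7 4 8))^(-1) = ((0 6 7 4 8 12 1 14 11 13 2 5 9 10))^(-1) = (0 10 9 5 2 13 11 14 1 12 8 4 7 6)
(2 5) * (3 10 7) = (2 5)(3 10 7) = [0, 1, 5, 10, 4, 2, 6, 3, 8, 9, 7]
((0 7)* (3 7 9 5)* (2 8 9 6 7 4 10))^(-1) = ((0 6 7)(2 8 9 5 3 4 10))^(-1) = (0 7 6)(2 10 4 3 5 9 8)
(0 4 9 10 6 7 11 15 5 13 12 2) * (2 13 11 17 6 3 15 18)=(0 4 9 10 3 15 5 11 18 2)(6 7 17)(12 13)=[4, 1, 0, 15, 9, 11, 7, 17, 8, 10, 3, 18, 13, 12, 14, 5, 16, 6, 2]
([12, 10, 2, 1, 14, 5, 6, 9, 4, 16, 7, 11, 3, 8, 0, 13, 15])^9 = [13, 14, 2, 4, 16, 5, 6, 12, 9, 3, 0, 11, 8, 7, 15, 10, 1]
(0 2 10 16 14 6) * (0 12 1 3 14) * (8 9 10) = (0 2 8 9 10 16)(1 3 14 6 12) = [2, 3, 8, 14, 4, 5, 12, 7, 9, 10, 16, 11, 1, 13, 6, 15, 0]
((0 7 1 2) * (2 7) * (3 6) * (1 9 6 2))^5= (0 3 9 1 2 6 7)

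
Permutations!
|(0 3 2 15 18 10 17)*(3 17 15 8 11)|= 12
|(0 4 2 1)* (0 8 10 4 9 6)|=15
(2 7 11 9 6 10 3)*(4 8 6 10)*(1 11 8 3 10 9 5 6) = (1 11 5 6 4 3 2 7 8) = [0, 11, 7, 2, 3, 6, 4, 8, 1, 9, 10, 5]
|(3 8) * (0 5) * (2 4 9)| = 6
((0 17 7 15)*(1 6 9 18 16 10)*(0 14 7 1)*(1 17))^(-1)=((0 1 6 9 18 16 10)(7 15 14))^(-1)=(0 10 16 18 9 6 1)(7 14 15)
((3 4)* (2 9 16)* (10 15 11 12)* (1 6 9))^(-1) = ((1 6 9 16 2)(3 4)(10 15 11 12))^(-1) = (1 2 16 9 6)(3 4)(10 12 11 15)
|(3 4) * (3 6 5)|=4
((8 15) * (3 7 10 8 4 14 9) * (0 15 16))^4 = ((0 15 4 14 9 3 7 10 8 16))^4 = (0 9 8 4 7)(3 16 14 10 15)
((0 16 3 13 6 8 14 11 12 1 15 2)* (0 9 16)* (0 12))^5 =(0 9 8 1 3 11 2 6 12 16 14 15 13) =((0 12 1 15 2 9 16 3 13 6 8 14 11))^5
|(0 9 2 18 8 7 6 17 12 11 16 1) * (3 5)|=12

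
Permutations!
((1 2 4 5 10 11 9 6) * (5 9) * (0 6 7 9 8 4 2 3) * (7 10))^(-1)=((0 6 1 3)(4 8)(5 7 9 10 11))^(-1)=(0 3 1 6)(4 8)(5 11 10 9 7)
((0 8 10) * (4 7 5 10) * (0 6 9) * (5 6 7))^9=((0 8 4 5 10 7 6 9))^9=(0 8 4 5 10 7 6 9)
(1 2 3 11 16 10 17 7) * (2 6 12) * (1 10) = (1 6 12 2 3 11 16)(7 10 17) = [0, 6, 3, 11, 4, 5, 12, 10, 8, 9, 17, 16, 2, 13, 14, 15, 1, 7]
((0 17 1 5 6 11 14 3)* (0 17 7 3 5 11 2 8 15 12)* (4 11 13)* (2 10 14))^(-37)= (0 12 15 8 2 11 4 13 1 17 3 7)(5 14 10 6)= ((0 7 3 17 1 13 4 11 2 8 15 12)(5 6 10 14))^(-37)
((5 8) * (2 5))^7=(2 5 8)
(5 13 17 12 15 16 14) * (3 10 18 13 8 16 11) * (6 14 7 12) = (3 10 18 13 17 6 14 5 8 16 7 12 15 11) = [0, 1, 2, 10, 4, 8, 14, 12, 16, 9, 18, 3, 15, 17, 5, 11, 7, 6, 13]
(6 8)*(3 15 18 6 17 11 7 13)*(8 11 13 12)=(3 15 18 6 11 7 12 8 17 13)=[0, 1, 2, 15, 4, 5, 11, 12, 17, 9, 10, 7, 8, 3, 14, 18, 16, 13, 6]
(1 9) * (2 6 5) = (1 9)(2 6 5) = [0, 9, 6, 3, 4, 2, 5, 7, 8, 1]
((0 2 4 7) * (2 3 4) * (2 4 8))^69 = (0 2)(3 4)(7 8)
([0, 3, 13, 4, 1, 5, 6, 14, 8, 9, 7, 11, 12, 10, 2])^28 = (1 3 4)(2 7 13 14 10)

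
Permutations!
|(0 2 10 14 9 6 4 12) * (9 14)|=7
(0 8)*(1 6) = [8, 6, 2, 3, 4, 5, 1, 7, 0] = (0 8)(1 6)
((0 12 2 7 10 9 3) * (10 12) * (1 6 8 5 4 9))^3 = (12)(0 6 4)(1 5 3)(8 9 10)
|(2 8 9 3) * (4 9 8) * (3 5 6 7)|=7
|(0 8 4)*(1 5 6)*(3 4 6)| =7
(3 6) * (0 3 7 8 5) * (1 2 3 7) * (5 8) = [7, 2, 3, 6, 4, 0, 1, 5, 8] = (8)(0 7 5)(1 2 3 6)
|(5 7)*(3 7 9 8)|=|(3 7 5 9 8)|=5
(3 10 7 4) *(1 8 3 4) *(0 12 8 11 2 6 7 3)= (0 12 8)(1 11 2 6 7)(3 10)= [12, 11, 6, 10, 4, 5, 7, 1, 0, 9, 3, 2, 8]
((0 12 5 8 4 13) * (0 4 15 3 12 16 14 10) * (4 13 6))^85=(0 16 14 10)(4 6)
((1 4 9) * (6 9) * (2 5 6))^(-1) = (1 9 6 5 2 4) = ((1 4 2 5 6 9))^(-1)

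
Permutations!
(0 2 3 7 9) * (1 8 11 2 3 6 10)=(0 3 7 9)(1 8 11 2 6 10)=[3, 8, 6, 7, 4, 5, 10, 9, 11, 0, 1, 2]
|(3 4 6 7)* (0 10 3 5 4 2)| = 4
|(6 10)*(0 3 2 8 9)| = 10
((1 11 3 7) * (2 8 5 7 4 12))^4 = (1 12 7 4 5 3 8 11 2)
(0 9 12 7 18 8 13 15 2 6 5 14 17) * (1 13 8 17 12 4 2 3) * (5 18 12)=(0 9 4 2 6 18 17)(1 13 15 3)(5 14)(7 12)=[9, 13, 6, 1, 2, 14, 18, 12, 8, 4, 10, 11, 7, 15, 5, 3, 16, 0, 17]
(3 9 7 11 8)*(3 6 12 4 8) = [0, 1, 2, 9, 8, 5, 12, 11, 6, 7, 10, 3, 4] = (3 9 7 11)(4 8 6 12)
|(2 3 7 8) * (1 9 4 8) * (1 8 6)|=|(1 9 4 6)(2 3 7 8)|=4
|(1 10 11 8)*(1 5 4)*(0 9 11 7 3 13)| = 11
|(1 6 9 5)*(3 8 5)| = |(1 6 9 3 8 5)| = 6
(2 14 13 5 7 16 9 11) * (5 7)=(2 14 13 7 16 9 11)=[0, 1, 14, 3, 4, 5, 6, 16, 8, 11, 10, 2, 12, 7, 13, 15, 9]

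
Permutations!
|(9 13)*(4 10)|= 2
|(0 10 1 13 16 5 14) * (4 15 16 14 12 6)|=30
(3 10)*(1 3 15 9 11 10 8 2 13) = (1 3 8 2 13)(9 11 10 15) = [0, 3, 13, 8, 4, 5, 6, 7, 2, 11, 15, 10, 12, 1, 14, 9]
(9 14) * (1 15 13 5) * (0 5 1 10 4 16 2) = (0 5 10 4 16 2)(1 15 13)(9 14) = [5, 15, 0, 3, 16, 10, 6, 7, 8, 14, 4, 11, 12, 1, 9, 13, 2]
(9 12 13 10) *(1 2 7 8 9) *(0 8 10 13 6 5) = (13)(0 8 9 12 6 5)(1 2 7 10) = [8, 2, 7, 3, 4, 0, 5, 10, 9, 12, 1, 11, 6, 13]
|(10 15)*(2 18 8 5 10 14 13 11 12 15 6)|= 30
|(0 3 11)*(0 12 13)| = 5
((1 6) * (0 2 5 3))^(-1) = (0 3 5 2)(1 6)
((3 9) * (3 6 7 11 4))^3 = ((3 9 6 7 11 4))^3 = (3 7)(4 6)(9 11)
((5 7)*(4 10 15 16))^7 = (4 16 15 10)(5 7)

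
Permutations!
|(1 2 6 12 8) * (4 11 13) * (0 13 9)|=5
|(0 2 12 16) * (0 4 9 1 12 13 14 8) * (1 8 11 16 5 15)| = 36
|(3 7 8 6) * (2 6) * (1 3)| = 6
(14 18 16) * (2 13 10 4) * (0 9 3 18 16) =(0 9 3 18)(2 13 10 4)(14 16) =[9, 1, 13, 18, 2, 5, 6, 7, 8, 3, 4, 11, 12, 10, 16, 15, 14, 17, 0]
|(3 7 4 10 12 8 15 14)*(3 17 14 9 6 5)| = |(3 7 4 10 12 8 15 9 6 5)(14 17)| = 10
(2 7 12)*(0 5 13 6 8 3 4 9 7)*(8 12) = (0 5 13 6 12 2)(3 4 9 7 8) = [5, 1, 0, 4, 9, 13, 12, 8, 3, 7, 10, 11, 2, 6]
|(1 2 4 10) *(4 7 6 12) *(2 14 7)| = 7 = |(1 14 7 6 12 4 10)|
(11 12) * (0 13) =(0 13)(11 12) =[13, 1, 2, 3, 4, 5, 6, 7, 8, 9, 10, 12, 11, 0]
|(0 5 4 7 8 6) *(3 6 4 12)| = |(0 5 12 3 6)(4 7 8)| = 15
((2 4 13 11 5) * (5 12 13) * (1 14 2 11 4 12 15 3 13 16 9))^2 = ((1 14 2 12 16 9)(3 13 4 5 11 15))^2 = (1 2 16)(3 4 11)(5 15 13)(9 14 12)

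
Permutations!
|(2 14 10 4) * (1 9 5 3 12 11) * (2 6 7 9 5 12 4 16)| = 36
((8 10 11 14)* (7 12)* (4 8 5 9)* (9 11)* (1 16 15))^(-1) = ((1 16 15)(4 8 10 9)(5 11 14)(7 12))^(-1) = (1 15 16)(4 9 10 8)(5 14 11)(7 12)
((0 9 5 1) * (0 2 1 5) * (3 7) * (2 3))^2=(9)(1 7)(2 3)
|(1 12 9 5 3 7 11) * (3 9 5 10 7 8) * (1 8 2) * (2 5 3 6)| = 11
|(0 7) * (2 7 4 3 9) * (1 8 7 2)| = 7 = |(0 4 3 9 1 8 7)|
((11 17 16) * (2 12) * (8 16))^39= (2 12)(8 17 11 16)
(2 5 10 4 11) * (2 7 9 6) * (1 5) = (1 5 10 4 11 7 9 6 2) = [0, 5, 1, 3, 11, 10, 2, 9, 8, 6, 4, 7]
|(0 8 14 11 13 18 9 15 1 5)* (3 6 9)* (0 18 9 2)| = 13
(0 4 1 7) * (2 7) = (0 4 1 2 7) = [4, 2, 7, 3, 1, 5, 6, 0]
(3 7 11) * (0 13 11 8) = (0 13 11 3 7 8) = [13, 1, 2, 7, 4, 5, 6, 8, 0, 9, 10, 3, 12, 11]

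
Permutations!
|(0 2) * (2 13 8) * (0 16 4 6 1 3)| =9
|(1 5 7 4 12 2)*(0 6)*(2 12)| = 10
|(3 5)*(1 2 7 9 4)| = 10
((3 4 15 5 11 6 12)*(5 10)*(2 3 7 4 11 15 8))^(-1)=((2 3 11 6 12 7 4 8)(5 15 10))^(-1)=(2 8 4 7 12 6 11 3)(5 10 15)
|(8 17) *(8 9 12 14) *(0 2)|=|(0 2)(8 17 9 12 14)|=10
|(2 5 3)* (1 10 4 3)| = |(1 10 4 3 2 5)| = 6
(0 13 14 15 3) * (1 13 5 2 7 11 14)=(0 5 2 7 11 14 15 3)(1 13)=[5, 13, 7, 0, 4, 2, 6, 11, 8, 9, 10, 14, 12, 1, 15, 3]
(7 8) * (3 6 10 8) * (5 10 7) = (3 6 7)(5 10 8) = [0, 1, 2, 6, 4, 10, 7, 3, 5, 9, 8]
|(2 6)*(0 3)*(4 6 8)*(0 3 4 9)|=|(0 4 6 2 8 9)|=6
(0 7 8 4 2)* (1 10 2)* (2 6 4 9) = (0 7 8 9 2)(1 10 6 4) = [7, 10, 0, 3, 1, 5, 4, 8, 9, 2, 6]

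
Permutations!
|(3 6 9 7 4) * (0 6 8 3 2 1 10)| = |(0 6 9 7 4 2 1 10)(3 8)| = 8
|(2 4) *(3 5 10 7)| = |(2 4)(3 5 10 7)| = 4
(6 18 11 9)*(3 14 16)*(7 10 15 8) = (3 14 16)(6 18 11 9)(7 10 15 8) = [0, 1, 2, 14, 4, 5, 18, 10, 7, 6, 15, 9, 12, 13, 16, 8, 3, 17, 11]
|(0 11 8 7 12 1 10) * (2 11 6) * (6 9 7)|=12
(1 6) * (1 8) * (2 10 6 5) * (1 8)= [0, 5, 10, 3, 4, 2, 1, 7, 8, 9, 6]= (1 5 2 10 6)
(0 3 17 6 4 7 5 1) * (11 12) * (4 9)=(0 3 17 6 9 4 7 5 1)(11 12)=[3, 0, 2, 17, 7, 1, 9, 5, 8, 4, 10, 12, 11, 13, 14, 15, 16, 6]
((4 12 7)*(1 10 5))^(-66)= ((1 10 5)(4 12 7))^(-66)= (12)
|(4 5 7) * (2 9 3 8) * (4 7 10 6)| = |(2 9 3 8)(4 5 10 6)| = 4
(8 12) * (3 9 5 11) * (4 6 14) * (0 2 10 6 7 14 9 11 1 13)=(0 2 10 6 9 5 1 13)(3 11)(4 7 14)(8 12)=[2, 13, 10, 11, 7, 1, 9, 14, 12, 5, 6, 3, 8, 0, 4]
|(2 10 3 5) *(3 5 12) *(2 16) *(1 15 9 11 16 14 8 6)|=22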